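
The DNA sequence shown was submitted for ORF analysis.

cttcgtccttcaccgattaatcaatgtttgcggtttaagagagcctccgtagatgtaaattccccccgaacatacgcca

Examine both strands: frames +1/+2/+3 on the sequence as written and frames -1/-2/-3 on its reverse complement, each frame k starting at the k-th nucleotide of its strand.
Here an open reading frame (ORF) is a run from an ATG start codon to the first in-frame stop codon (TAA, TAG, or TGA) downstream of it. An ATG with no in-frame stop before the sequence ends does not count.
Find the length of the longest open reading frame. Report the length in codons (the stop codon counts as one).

13

Reverse complement (5'→3'): TGGCGTATGTTCGGGGGGAATTTACATCTACGGAGGCTCTCTTAAACCGCAAACATTGATTAATCGGTGAAGGACGAAG
Frame +1: CTT CGT CCT TCA CCG ATT AAT CAA TGT TTG CGG TTT AAG AGA GCC TCC GTA GAT GTA AAT TCC CCC CGA ACA TAC GCC — no ATG→stop ORF.
Frame +2: TTC GTC CTT CAC CGA TTA ATC AAT GTT TGC GGT TTA AGA GAG CCT CCG TAG ATG TAA ATT CCC CCC GAA CAT ACG CCA — ATG at 53, stop TAA at 56 → 6 nt.
Frame +3: TCG TCC TTC ACC GAT TAA TCA ATG TTT GCG GTT TAA GAG AGC CTC CGT AGA TGT AAA TTC CCC CCG AAC ATA CGC — ATG at 24, stop TAA at 36 → 15 nt.
Frame -1: TGG CGT ATG TTC GGG GGG AAT TTA CAT CTA CGG AGG CTC TCT TAA ACC GCA AAC ATT GAT TAA TCG GTG AAG GAC GAA — ATG at 7, stop TAA at 43 → 39 nt.
Frame -2: GGC GTA TGT TCG GGG GGA ATT TAC ATC TAC GGA GGC TCT CTT AAA CCG CAA ACA TTG ATT AAT CGG TGA AGG ACG AAG — no ATG→stop ORF.
Frame -3: GCG TAT GTT CGG GGG GAA TTT ACA TCT ACG GAG GCT CTC TTA AAC CGC AAA CAT TGA TTA ATC GGT GAA GGA CGA — no ATG→stop ORF.
Longest: frame -1, positions 7–45, 39 nt = 13 codons = 12 aa. → 13 codons.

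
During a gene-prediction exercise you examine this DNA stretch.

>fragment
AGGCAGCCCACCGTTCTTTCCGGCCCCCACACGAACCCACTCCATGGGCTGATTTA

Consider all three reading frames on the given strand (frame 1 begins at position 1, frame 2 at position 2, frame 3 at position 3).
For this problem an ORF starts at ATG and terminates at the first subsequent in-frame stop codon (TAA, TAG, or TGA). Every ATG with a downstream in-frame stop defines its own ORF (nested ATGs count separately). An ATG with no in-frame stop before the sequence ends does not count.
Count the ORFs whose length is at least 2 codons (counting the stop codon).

Frame 1: AGG CAG CCC ACC GTT CTT TCC GGC CCC CAC ACG AAC CCA CTC CAT GGG CTG ATT — no ATG→stop ORF.
Frame 2: GGC AGC CCA CCG TTC TTT CCG GCC CCC ACA CGA ACC CAC TCC ATG GGC TGA TTT — ATG at 44, stop TGA at 50 → 9 nt.
Frame 3: GCA GCC CAC CGT TCT TTC CGG CCC CCA CAC GAA CCC ACT CCA TGG GCT GAT TTA — no ATG→stop ORF.
ORFs ≥ 2 codons: frame 2 44–52 (3 codons). Count = 1.

1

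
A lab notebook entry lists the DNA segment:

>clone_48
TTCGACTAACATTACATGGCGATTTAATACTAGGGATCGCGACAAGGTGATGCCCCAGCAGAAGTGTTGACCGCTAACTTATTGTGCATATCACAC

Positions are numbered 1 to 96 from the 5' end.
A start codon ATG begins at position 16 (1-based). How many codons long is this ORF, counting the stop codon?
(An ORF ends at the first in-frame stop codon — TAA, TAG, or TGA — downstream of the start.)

4

Codons from position 16: ATG (16–18), GCG (19–21), ATT (22–24), TAA (25–27).
TAA is the first in-frame stop; that's 4 codons including the stop.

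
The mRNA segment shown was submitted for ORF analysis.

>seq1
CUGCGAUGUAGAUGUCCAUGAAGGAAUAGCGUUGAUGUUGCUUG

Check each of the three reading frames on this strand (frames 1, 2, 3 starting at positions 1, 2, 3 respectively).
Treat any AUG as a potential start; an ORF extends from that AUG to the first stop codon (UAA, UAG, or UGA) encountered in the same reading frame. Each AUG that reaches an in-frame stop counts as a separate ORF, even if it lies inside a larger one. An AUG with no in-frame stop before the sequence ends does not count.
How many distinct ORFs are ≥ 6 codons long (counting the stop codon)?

Frame 1: CUG CGA UGU AGA UGU CCA UGA AGG AAU AGC GUU GAU GUU GCU — no AUG→stop ORF.
Frame 2: UGC GAU GUA GAU GUC CAU GAA GGA AUA GCG UUG AUG UUG CUU — no AUG→stop ORF.
Frame 3: GCG AUG UAG AUG UCC AUG AAG GAA UAG CGU UGA UGU UGC UUG — AUG at 6, stop UAG at 9 → 6 nt; AUG at 12, stop UAG at 27 → 18 nt; AUG at 18, stop UAG at 27 → 12 nt.
ORFs ≥ 6 codons: frame 3 12–29 (6 codons). Count = 1.

1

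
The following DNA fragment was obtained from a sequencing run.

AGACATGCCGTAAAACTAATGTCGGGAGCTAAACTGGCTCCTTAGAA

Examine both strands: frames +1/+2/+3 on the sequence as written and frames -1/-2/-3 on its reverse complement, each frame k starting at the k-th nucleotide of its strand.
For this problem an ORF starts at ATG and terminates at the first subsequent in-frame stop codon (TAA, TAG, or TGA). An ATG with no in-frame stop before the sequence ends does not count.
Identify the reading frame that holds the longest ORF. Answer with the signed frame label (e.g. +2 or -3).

Reverse complement (5'→3'): TTCTAAGGAGCCAGTTTAGCTCCCGACATTAGTTTTACGGCATGTCT
Frame +1: AGA CAT GCC GTA AAA CTA ATG TCG GGA GCT AAA CTG GCT CCT TAG — ATG at 19, stop TAG at 43 → 27 nt.
Frame +2: GAC ATG CCG TAA AAC TAA TGT CGG GAG CTA AAC TGG CTC CTT AGA — ATG at 5, stop TAA at 11 → 9 nt.
Frame +3: ACA TGC CGT AAA ACT AAT GTC GGG AGC TAA ACT GGC TCC TTA GAA — no ATG→stop ORF.
Frame -1: TTC TAA GGA GCC AGT TTA GCT CCC GAC ATT AGT TTT ACG GCA TGT — no ATG→stop ORF.
Frame -2: TCT AAG GAG CCA GTT TAG CTC CCG ACA TTA GTT TTA CGG CAT GTC — no ATG→stop ORF.
Frame -3: CTA AGG AGC CAG TTT AGC TCC CGA CAT TAG TTT TAC GGC ATG TCT — no ATG→stop ORF.
Longest ORF is 27 nt in frame +1 (positions 19–45).

+1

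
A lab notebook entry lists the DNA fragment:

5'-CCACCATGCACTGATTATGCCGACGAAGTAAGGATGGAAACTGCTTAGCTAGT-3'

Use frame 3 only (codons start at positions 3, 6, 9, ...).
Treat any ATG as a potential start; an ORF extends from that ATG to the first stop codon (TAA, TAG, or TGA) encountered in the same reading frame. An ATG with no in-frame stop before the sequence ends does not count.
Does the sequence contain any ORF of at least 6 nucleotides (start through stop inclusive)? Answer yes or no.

Frame 3: ACC ATG CAC TGA TTA TGC CGA CGA AGT AAG GAT GGA AAC TGC TTA GCT AGT — ATG at 6, stop TGA at 12 → 9 nt.
Frame 3 has an ORF of 9 nucleotides (positions 6–14) ≥ 6, so yes.

yes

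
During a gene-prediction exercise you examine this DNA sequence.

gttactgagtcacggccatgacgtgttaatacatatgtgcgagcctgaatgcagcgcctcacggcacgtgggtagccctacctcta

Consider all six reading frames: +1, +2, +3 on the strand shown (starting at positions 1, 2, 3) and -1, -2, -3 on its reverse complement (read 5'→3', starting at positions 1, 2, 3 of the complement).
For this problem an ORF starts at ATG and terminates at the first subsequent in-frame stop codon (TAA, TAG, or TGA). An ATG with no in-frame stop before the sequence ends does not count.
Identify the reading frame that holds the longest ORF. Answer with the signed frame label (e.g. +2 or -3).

Reverse complement (5'→3'): TAGAGGTAGGGCTACCCACGTGCCGTGAGGCGCTGCATTCAGGCTCGCACATATGTATTAACACGTCATGGCCGTGACTCAGTAAC
Frame +1: GTT ACT GAG TCA CGG CCA TGA CGT GTT AAT ACA TAT GTG CGA GCC TGA ATG CAG CGC CTC ACG GCA CGT GGG TAG CCC TAC CTC — ATG at 49, stop TAG at 73 → 27 nt.
Frame +2: TTA CTG AGT CAC GGC CAT GAC GTG TTA ATA CAT ATG TGC GAG CCT GAA TGC AGC GCC TCA CGG CAC GTG GGT AGC CCT ACC TCT — no ATG→stop ORF.
Frame +3: TAC TGA GTC ACG GCC ATG ACG TGT TAA TAC ATA TGT GCG AGC CTG AAT GCA GCG CCT CAC GGC ACG TGG GTA GCC CTA CCT CTA — ATG at 18, stop TAA at 27 → 12 nt.
Frame -1: TAG AGG TAG GGC TAC CCA CGT GCC GTG AGG CGC TGC ATT CAG GCT CGC ACA TAT GTA TTA ACA CGT CAT GGC CGT GAC TCA GTA — no ATG→stop ORF.
Frame -2: AGA GGT AGG GCT ACC CAC GTG CCG TGA GGC GCT GCA TTC AGG CTC GCA CAT ATG TAT TAA CAC GTC ATG GCC GTG ACT CAG TAA — ATG at 53, stop TAA at 59 → 9 nt; ATG at 68, stop TAA at 83 → 18 nt.
Frame -3: GAG GTA GGG CTA CCC ACG TGC CGT GAG GCG CTG CAT TCA GGC TCG CAC ATA TGT ATT AAC ACG TCA TGG CCG TGA CTC AGT AAC — no ATG→stop ORF.
Longest ORF is 27 nt in frame +1 (positions 49–75).

+1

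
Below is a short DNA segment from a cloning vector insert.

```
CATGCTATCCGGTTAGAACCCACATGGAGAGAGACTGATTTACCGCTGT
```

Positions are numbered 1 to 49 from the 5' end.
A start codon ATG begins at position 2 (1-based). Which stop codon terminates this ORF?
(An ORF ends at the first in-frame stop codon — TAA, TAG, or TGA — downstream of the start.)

Codons from position 2: ATG (2–4), CTA (5–7), TCC (8–10), GGT (11–13), TAG (14–16).
The first in-frame stop codon is TAG.

TAG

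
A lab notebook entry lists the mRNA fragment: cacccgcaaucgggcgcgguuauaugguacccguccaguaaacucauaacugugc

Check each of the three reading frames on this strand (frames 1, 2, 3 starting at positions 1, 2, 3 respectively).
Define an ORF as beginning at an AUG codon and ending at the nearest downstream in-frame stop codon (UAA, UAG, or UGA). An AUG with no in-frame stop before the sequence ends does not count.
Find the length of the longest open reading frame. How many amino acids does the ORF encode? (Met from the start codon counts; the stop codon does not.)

5

Frame 1: CAC CCG CAA UCG GGC GCG GUU AUA UGG UAC CCG UCC AGU AAA CUC AUA ACU GUG — no AUG→stop ORF.
Frame 2: ACC CGC AAU CGG GCG CGG UUA UAU GGU ACC CGU CCA GUA AAC UCA UAA CUG UGC — no AUG→stop ORF.
Frame 3: CCC GCA AUC GGG CGC GGU UAU AUG GUA CCC GUC CAG UAA ACU CAU AAC UGU — AUG at 24, stop UAA at 39 → 18 nt.
Longest: frame 3, positions 24–41, 18 nt = 6 codons = 5 aa. → 5 amino acids.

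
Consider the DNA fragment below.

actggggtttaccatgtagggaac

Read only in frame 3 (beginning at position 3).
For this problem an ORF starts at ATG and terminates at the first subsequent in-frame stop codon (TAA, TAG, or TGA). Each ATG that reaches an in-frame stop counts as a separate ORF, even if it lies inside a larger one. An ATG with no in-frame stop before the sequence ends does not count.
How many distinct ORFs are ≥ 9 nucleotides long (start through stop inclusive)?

Frame 3: TGG GGT TTA CCA TGT AGG GAA — no ATG→stop ORF.
No ORF reaches 9 nucleotides. Count = 0.

0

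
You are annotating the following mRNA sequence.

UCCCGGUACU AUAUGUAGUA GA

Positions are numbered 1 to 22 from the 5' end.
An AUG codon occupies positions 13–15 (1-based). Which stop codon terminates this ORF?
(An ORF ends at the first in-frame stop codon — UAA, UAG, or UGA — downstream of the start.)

UAG

Codons from position 13: AUG (13–15), UAG (16–18).
The first in-frame stop codon is UAG.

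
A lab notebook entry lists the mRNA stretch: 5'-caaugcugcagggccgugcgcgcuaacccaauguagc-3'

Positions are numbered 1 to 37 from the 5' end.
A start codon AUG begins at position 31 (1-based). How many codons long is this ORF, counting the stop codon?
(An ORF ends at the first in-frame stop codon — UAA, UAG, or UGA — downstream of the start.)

Codons from position 31: AUG (31–33), UAG (34–36).
UAG is the first in-frame stop; that's 2 codons including the stop.

2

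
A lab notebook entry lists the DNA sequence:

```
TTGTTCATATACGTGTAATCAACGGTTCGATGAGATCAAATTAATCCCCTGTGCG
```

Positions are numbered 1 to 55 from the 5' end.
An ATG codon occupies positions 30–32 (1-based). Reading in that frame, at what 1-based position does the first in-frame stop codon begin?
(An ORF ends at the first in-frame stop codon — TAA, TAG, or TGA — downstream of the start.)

42

Codons from position 30: ATG (30–32), AGA (33–35), TCA (36–38), AAT (39–41), TAA (42–44).
TAA is a stop codon; it begins at position 42.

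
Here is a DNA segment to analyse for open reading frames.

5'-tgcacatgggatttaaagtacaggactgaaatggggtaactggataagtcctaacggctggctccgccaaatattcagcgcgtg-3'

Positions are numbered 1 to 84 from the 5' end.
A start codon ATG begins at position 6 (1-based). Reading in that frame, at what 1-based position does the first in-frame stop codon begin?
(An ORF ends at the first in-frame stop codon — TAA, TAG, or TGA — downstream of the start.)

27

Codons from position 6: ATG (6–8), GGA (9–11), TTT (12–14), AAA (15–17), GTA (18–20), CAG (21–23), GAC (24–26), TGA (27–29).
TGA is a stop codon; it begins at position 27.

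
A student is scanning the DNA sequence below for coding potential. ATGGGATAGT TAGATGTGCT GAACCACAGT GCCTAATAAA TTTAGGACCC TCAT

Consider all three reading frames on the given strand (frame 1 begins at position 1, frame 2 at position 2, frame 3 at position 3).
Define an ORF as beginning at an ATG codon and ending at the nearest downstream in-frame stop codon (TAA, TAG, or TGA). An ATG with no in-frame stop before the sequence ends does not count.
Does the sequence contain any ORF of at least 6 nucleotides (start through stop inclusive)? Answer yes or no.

yes

Frame 1: ATG GGA TAG TTA GAT GTG CTG AAC CAC AGT GCC TAA TAA ATT TAG GAC CCT CAT — ATG at 1, stop TAG at 7 → 9 nt.
Frame 2: TGG GAT AGT TAG ATG TGC TGA ACC ACA GTG CCT AAT AAA TTT AGG ACC CTC — ATG at 14, stop TGA at 20 → 9 nt.
Frame 3: GGG ATA GTT AGA TGT GCT GAA CCA CAG TGC CTA ATA AAT TTA GGA CCC TCA — no ATG→stop ORF.
Frame 1 has an ORF of 9 nucleotides (positions 1–9) ≥ 6, so yes.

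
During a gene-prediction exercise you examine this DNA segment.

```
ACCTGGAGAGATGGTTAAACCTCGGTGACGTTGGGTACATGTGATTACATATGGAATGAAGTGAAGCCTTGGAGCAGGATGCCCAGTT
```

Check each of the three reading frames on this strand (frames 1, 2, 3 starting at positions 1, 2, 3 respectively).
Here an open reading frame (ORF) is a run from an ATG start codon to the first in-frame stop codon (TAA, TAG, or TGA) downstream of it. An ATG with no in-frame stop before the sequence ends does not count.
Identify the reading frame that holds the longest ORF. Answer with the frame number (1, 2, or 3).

2

Frame 1: ACC TGG AGA GAT GGT TAA ACC TCG GTG ACG TTG GGT ACA TGT GAT TAC ATA TGG AAT GAA GTG AAG CCT TGG AGC AGG ATG CCC AGT — no ATG→stop ORF.
Frame 2: CCT GGA GAG ATG GTT AAA CCT CGG TGA CGT TGG GTA CAT GTG ATT ACA TAT GGA ATG AAG TGA AGC CTT GGA GCA GGA TGC CCA GTT — ATG at 11, stop TGA at 26 → 18 nt; ATG at 56, stop TGA at 62 → 9 nt.
Frame 3: CTG GAG AGA TGG TTA AAC CTC GGT GAC GTT GGG TAC ATG TGA TTA CAT ATG GAA TGA AGT GAA GCC TTG GAG CAG GAT GCC CAG — ATG at 39, stop TGA at 42 → 6 nt; ATG at 51, stop TGA at 57 → 9 nt.
Longest ORF is 18 nt in frame 2 (positions 11–28).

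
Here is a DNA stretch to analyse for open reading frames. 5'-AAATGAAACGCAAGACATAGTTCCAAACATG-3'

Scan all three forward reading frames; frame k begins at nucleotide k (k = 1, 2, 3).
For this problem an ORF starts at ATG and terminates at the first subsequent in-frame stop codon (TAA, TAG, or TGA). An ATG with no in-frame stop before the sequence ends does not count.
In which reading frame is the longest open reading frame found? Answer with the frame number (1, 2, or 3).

3

Frame 1: AAA TGA AAC GCA AGA CAT AGT TCC AAA CAT — no ATG→stop ORF.
Frame 2: AAT GAA ACG CAA GAC ATA GTT CCA AAC ATG — no ATG→stop ORF.
Frame 3: ATG AAA CGC AAG ACA TAG TTC CAA ACA — ATG at 3, stop TAG at 18 → 18 nt.
Longest ORF is 18 nt in frame 3 (positions 3–20).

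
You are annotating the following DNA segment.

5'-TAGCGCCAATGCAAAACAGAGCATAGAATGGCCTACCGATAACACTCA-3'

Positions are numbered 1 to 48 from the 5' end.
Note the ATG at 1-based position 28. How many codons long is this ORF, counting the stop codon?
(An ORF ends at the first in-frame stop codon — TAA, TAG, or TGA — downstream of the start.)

5

Codons from position 28: ATG (28–30), GCC (31–33), TAC (34–36), CGA (37–39), TAA (40–42).
TAA is the first in-frame stop; that's 5 codons including the stop.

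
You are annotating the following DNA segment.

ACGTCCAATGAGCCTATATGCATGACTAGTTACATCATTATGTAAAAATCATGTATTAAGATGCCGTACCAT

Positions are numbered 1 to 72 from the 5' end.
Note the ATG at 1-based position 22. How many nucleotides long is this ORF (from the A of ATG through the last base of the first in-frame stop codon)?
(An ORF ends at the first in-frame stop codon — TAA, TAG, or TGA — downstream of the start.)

24

Codons from position 22: ATG (22–24), ACT (25–27), AGT (28–30), TAC (31–33), ATC (34–36), ATT (37–39), ATG (40–42), TAA (43–45).
TAA is the first in-frame stop; ORF spans 22–45, 24 nucleotides.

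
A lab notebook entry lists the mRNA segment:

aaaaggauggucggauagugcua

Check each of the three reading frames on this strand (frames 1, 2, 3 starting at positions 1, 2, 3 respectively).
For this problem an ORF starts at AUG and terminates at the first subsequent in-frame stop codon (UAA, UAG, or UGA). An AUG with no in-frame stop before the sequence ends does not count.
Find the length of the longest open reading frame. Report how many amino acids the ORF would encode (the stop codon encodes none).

Frame 1: AAA AGG AUG GUC GGA UAG UGC — AUG at 7, stop UAG at 16 → 12 nt.
Frame 2: AAA GGA UGG UCG GAU AGU GCU — no AUG→stop ORF.
Frame 3: AAG GAU GGU CGG AUA GUG CUA — no AUG→stop ORF.
Longest: frame 1, positions 7–18, 12 nt = 4 codons = 3 aa. → 3 amino acids.

3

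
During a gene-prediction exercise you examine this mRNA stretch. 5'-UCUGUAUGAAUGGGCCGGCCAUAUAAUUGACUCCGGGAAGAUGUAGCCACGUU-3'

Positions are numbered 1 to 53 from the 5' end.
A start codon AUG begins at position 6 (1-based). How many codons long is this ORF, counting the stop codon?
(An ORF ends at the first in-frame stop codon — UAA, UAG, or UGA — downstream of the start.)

Codons from position 6: AUG (6–8), AAU (9–11), GGG (12–14), CCG (15–17), GCC (18–20), AUA (21–23), UAA (24–26).
UAA is the first in-frame stop; that's 7 codons including the stop.

7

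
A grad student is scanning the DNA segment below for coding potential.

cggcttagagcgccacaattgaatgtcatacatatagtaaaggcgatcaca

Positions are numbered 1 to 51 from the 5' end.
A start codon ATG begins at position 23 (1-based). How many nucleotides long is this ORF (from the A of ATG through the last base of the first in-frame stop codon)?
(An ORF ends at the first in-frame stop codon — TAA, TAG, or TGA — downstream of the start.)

Codons from position 23: ATG (23–25), TCA (26–28), TAC (29–31), ATA (32–34), TAG (35–37).
TAG is the first in-frame stop; ORF spans 23–37, 15 nucleotides.

15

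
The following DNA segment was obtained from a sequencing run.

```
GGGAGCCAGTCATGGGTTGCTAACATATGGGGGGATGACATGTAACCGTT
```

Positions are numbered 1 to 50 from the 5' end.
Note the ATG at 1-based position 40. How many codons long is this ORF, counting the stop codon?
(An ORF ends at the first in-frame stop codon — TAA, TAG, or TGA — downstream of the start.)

Codons from position 40: ATG (40–42), TAA (43–45).
TAA is the first in-frame stop; that's 2 codons including the stop.

2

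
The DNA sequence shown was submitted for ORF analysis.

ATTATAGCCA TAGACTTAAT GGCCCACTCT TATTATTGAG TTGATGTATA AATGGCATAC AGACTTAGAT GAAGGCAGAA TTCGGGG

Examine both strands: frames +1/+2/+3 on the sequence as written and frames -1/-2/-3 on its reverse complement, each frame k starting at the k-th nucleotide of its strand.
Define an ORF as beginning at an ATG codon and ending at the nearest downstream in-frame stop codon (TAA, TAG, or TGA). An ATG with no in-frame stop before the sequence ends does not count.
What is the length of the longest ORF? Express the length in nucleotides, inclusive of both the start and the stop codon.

Reverse complement (5'→3'): CCCCGAATTCTGCCTTCATCTAAGTCTGTATGCCATTTATACATCAACTCAATAATAAGAGTGGGCCATTAAGTCTATGGCTATAAT
Frame +1: ATT ATA GCC ATA GAC TTA ATG GCC CAC TCT TAT TAT TGA GTT GAT GTA TAA ATG GCA TAC AGA CTT AGA TGA AGG CAG AAT TCG GGG — ATG at 19, stop TGA at 37 → 21 nt; ATG at 52, stop TGA at 70 → 21 nt.
Frame +2: TTA TAG CCA TAG ACT TAA TGG CCC ACT CTT ATT ATT GAG TTG ATG TAT AAA TGG CAT ACA GAC TTA GAT GAA GGC AGA ATT CGG — no ATG→stop ORF.
Frame +3: TAT AGC CAT AGA CTT AAT GGC CCA CTC TTA TTA TTG AGT TGA TGT ATA AAT GGC ATA CAG ACT TAG ATG AAG GCA GAA TTC GGG — no ATG→stop ORF.
Frame -1: CCC CGA ATT CTG CCT TCA TCT AAG TCT GTA TGC CAT TTA TAC ATC AAC TCA ATA ATA AGA GTG GGC CAT TAA GTC TAT GGC TAT AAT — no ATG→stop ORF.
Frame -2: CCC GAA TTC TGC CTT CAT CTA AGT CTG TAT GCC ATT TAT ACA TCA ACT CAA TAA TAA GAG TGG GCC ATT AAG TCT ATG GCT ATA — no ATG→stop ORF.
Frame -3: CCG AAT TCT GCC TTC ATC TAA GTC TGT ATG CCA TTT ATA CAT CAA CTC AAT AAT AAG AGT GGG CCA TTA AGT CTA TGG CTA TAA — ATG at 30, stop TAA at 84 → 57 nt.
Longest: frame -3, positions 30–86, 57 nt = 19 codons = 18 aa. → 57 nucleotides.

57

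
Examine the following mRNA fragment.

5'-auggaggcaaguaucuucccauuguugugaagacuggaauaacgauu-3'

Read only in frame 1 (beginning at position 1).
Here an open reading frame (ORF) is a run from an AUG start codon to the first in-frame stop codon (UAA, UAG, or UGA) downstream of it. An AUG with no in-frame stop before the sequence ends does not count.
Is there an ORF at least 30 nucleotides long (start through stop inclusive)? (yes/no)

yes

Frame 1: AUG GAG GCA AGU AUC UUC CCA UUG UUG UGA AGA CUG GAA UAA CGA — AUG at 1, stop UGA at 28 → 30 nt.
Frame 1 has an ORF of 30 nucleotides (positions 1–30) ≥ 30, so yes.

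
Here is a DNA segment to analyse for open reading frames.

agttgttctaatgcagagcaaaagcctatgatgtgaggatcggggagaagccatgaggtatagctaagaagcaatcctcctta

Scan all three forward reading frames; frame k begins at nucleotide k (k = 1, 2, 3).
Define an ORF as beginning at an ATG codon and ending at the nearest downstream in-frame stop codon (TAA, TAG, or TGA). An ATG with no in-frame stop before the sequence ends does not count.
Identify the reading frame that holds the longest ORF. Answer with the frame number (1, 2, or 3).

2

Frame 1: AGT TGT TCT AAT GCA GAG CAA AAG CCT ATG ATG TGA GGA TCG GGG AGA AGC CAT GAG GTA TAG CTA AGA AGC AAT CCT CCT — ATG at 28, stop TGA at 34 → 9 nt; ATG at 31, stop TGA at 34 → 6 nt.
Frame 2: GTT GTT CTA ATG CAG AGC AAA AGC CTA TGA TGT GAG GAT CGG GGA GAA GCC ATG AGG TAT AGC TAA GAA GCA ATC CTC CTT — ATG at 11, stop TGA at 29 → 21 nt; ATG at 53, stop TAA at 65 → 15 nt.
Frame 3: TTG TTC TAA TGC AGA GCA AAA GCC TAT GAT GTG AGG ATC GGG GAG AAG CCA TGA GGT ATA GCT AAG AAG CAA TCC TCC TTA — no ATG→stop ORF.
Longest ORF is 21 nt in frame 2 (positions 11–31).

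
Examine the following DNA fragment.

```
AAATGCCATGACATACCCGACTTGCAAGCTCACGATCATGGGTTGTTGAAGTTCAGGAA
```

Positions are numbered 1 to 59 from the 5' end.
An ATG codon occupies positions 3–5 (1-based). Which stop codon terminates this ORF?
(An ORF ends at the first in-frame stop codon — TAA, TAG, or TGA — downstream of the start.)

Codons from position 3: ATG (3–5), CCA (6–8), TGA (9–11).
The first in-frame stop codon is TGA.

TGA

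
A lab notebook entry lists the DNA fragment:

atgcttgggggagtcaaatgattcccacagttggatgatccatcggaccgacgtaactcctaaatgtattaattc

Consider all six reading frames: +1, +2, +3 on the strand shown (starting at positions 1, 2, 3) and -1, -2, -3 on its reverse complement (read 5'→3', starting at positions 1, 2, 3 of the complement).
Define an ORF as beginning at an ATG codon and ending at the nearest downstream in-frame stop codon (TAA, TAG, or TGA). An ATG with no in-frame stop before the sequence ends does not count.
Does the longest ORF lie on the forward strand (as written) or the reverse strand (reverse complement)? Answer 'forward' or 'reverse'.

reverse

Reverse complement (5'→3'): GAATTAATACATTTAGGAGTTACGTCGGTCCGATGGATCATCCAACTGTGGGAATCATTTGACTCCCCCAAGCAT
Frame +1: ATG CTT GGG GGA GTC AAA TGA TTC CCA CAG TTG GAT GAT CCA TCG GAC CGA CGT AAC TCC TAA ATG TAT TAA TTC — ATG at 1, stop TGA at 19 → 21 nt; ATG at 64, stop TAA at 70 → 9 nt.
Frame +2: TGC TTG GGG GAG TCA AAT GAT TCC CAC AGT TGG ATG ATC CAT CGG ACC GAC GTA ACT CCT AAA TGT ATT AAT — no ATG→stop ORF.
Frame +3: GCT TGG GGG AGT CAA ATG ATT CCC ACA GTT GGA TGA TCC ATC GGA CCG ACG TAA CTC CTA AAT GTA TTA ATT — ATG at 18, stop TGA at 36 → 21 nt.
Frame -1: GAA TTA ATA CAT TTA GGA GTT ACG TCG GTC CGA TGG ATC ATC CAA CTG TGG GAA TCA TTT GAC TCC CCC AAG CAT — no ATG→stop ORF.
Frame -2: AAT TAA TAC ATT TAG GAG TTA CGT CGG TCC GAT GGA TCA TCC AAC TGT GGG AAT CAT TTG ACT CCC CCA AGC — no ATG→stop ORF.
Frame -3: ATT AAT ACA TTT AGG AGT TAC GTC GGT CCG ATG GAT CAT CCA ACT GTG GGA ATC ATT TGA CTC CCC CAA GCA — ATG at 33, stop TGA at 60 → 30 nt.
Forward-strand max 21 nt; reverse-strand max 30 nt. The reverse strand has the longer ORF.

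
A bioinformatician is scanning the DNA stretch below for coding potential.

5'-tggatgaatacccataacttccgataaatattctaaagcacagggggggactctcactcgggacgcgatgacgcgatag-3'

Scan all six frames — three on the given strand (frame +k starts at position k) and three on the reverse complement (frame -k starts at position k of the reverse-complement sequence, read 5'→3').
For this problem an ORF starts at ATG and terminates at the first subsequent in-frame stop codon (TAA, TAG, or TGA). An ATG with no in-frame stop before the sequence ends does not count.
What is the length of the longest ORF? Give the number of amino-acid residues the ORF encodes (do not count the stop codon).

Reverse complement (5'→3'): CTATCGCGTCATCGCGTCCCGAGTGAGAGTCCCCCCCTGTGCTTTAGAATATTTATCGGAAGTTATGGGTATTCATCCA
Frame +1: TGG ATG AAT ACC CAT AAC TTC CGA TAA ATA TTC TAA AGC ACA GGG GGG GAC TCT CAC TCG GGA CGC GAT GAC GCG ATA — ATG at 4, stop TAA at 25 → 24 nt.
Frame +2: GGA TGA ATA CCC ATA ACT TCC GAT AAA TAT TCT AAA GCA CAG GGG GGG ACT CTC ACT CGG GAC GCG ATG ACG CGA TAG — ATG at 68, stop TAG at 77 → 12 nt.
Frame +3: GAT GAA TAC CCA TAA CTT CCG ATA AAT ATT CTA AAG CAC AGG GGG GGA CTC TCA CTC GGG ACG CGA TGA CGC GAT — no ATG→stop ORF.
Frame -1: CTA TCG CGT CAT CGC GTC CCG AGT GAG AGT CCC CCC CTG TGC TTT AGA ATA TTT ATC GGA AGT TAT GGG TAT TCA TCC — no ATG→stop ORF.
Frame -2: TAT CGC GTC ATC GCG TCC CGA GTG AGA GTC CCC CCC TGT GCT TTA GAA TAT TTA TCG GAA GTT ATG GGT ATT CAT CCA — no ATG→stop ORF.
Frame -3: ATC GCG TCA TCG CGT CCC GAG TGA GAG TCC CCC CCT GTG CTT TAG AAT ATT TAT CGG AAG TTA TGG GTA TTC ATC — no ATG→stop ORF.
Longest: frame +1, positions 4–27, 24 nt = 8 codons = 7 aa. → 7 amino acids.

7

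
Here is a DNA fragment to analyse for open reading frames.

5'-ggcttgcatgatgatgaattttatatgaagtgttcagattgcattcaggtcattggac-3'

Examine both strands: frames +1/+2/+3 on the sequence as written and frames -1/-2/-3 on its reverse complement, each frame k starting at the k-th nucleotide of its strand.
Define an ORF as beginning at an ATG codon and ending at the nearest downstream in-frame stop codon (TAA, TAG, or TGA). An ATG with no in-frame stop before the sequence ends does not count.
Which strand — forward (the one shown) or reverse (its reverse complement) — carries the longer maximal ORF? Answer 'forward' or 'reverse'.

Reverse complement (5'→3'): GTCCAATGACCTGAATGCAATCTGAACACTTCATATAAAATTCATCATCATGCAAGCC
Frame +1: GGC TTG CAT GAT GAT GAA TTT TAT ATG AAG TGT TCA GAT TGC ATT CAG GTC ATT GGA — no ATG→stop ORF.
Frame +2: GCT TGC ATG ATG ATG AAT TTT ATA TGA AGT GTT CAG ATT GCA TTC AGG TCA TTG GAC — ATG at 8, stop TGA at 26 → 21 nt; ATG at 11, stop TGA at 26 → 18 nt; ATG at 14, stop TGA at 26 → 15 nt.
Frame +3: CTT GCA TGA TGA TGA ATT TTA TAT GAA GTG TTC AGA TTG CAT TCA GGT CAT TGG — no ATG→stop ORF.
Frame -1: GTC CAA TGA CCT GAA TGC AAT CTG AAC ACT TCA TAT AAA ATT CAT CAT CAT GCA AGC — no ATG→stop ORF.
Frame -2: TCC AAT GAC CTG AAT GCA ATC TGA ACA CTT CAT ATA AAA TTC ATC ATC ATG CAA GCC — no ATG→stop ORF.
Frame -3: CCA ATG ACC TGA ATG CAA TCT GAA CAC TTC ATA TAA AAT TCA TCA TCA TGC AAG — ATG at 6, stop TGA at 12 → 9 nt; ATG at 15, stop TAA at 36 → 24 nt.
Forward-strand max 21 nt; reverse-strand max 24 nt. The reverse strand has the longer ORF.

reverse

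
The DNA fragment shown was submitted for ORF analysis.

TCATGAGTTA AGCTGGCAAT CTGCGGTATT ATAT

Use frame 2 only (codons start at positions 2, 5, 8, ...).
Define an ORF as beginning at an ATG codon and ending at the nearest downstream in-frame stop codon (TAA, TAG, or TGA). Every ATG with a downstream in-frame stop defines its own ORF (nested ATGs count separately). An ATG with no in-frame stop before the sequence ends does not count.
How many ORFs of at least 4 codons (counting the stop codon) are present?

Frame 2: CAT GAG TTA AGC TGG CAA TCT GCG GTA TTA TAT — no ATG→stop ORF.
No ORF reaches 4 codons. Count = 0.

0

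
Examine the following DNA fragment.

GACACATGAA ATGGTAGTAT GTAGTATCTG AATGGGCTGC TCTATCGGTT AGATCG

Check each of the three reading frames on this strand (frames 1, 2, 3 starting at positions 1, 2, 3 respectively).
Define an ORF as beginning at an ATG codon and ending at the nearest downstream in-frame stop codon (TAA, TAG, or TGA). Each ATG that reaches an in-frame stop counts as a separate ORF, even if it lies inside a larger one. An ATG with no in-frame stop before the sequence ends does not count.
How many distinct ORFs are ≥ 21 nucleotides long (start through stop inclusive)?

Frame 1: GAC ACA TGA AAT GGT AGT ATG TAG TAT CTG AAT GGG CTG CTC TAT CGG TTA GAT — ATG at 19, stop TAG at 22 → 6 nt.
Frame 2: ACA CAT GAA ATG GTA GTA TGT AGT ATC TGA ATG GGC TGC TCT ATC GGT TAG ATC — ATG at 11, stop TGA at 29 → 21 nt; ATG at 32, stop TAG at 50 → 21 nt.
Frame 3: CAC ATG AAA TGG TAG TAT GTA GTA TCT GAA TGG GCT GCT CTA TCG GTT AGA TCG — ATG at 6, stop TAG at 15 → 12 nt.
ORFs ≥ 21 nucleotides: frame 2 11–31 (21 nucleotides), frame 2 32–52 (21 nucleotides). Count = 2.

2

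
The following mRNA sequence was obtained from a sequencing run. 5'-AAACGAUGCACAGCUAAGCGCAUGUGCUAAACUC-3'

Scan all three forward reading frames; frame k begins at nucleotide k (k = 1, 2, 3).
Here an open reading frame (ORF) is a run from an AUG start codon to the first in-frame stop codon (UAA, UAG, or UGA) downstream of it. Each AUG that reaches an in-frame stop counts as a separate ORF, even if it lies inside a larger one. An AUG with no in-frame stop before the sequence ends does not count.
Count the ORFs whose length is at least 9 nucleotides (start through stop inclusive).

2

Frame 1: AAA CGA UGC ACA GCU AAG CGC AUG UGC UAA ACU — AUG at 22, stop UAA at 28 → 9 nt.
Frame 2: AAC GAU GCA CAG CUA AGC GCA UGU GCU AAA CUC — no AUG→stop ORF.
Frame 3: ACG AUG CAC AGC UAA GCG CAU GUG CUA AAC — AUG at 6, stop UAA at 15 → 12 nt.
ORFs ≥ 9 nucleotides: frame 1 22–30 (9 nucleotides), frame 3 6–17 (12 nucleotides). Count = 2.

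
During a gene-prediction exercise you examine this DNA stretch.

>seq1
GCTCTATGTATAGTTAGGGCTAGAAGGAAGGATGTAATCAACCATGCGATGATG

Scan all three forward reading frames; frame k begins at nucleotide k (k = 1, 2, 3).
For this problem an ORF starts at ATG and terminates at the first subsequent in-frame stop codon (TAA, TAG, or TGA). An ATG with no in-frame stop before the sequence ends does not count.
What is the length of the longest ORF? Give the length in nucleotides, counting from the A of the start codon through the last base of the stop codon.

Frame 1: GCT CTA TGT ATA GTT AGG GCT AGA AGG AAG GAT GTA ATC AAC CAT GCG ATG ATG — no ATG→stop ORF.
Frame 2: CTC TAT GTA TAG TTA GGG CTA GAA GGA AGG ATG TAA TCA ACC ATG CGA TGA — ATG at 32, stop TAA at 35 → 6 nt; ATG at 44, stop TGA at 50 → 9 nt.
Frame 3: TCT ATG TAT AGT TAG GGC TAG AAG GAA GGA TGT AAT CAA CCA TGC GAT GAT — ATG at 6, stop TAG at 15 → 12 nt.
Longest: frame 3, positions 6–17, 12 nt = 4 codons = 3 aa. → 12 nucleotides.

12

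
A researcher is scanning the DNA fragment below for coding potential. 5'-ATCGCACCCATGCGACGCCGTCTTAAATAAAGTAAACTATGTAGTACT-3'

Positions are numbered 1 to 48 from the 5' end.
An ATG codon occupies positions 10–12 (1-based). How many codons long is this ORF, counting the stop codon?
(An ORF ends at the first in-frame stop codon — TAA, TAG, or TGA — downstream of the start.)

7

Codons from position 10: ATG (10–12), CGA (13–15), CGC (16–18), CGT (19–21), CTT (22–24), AAA (25–27), TAA (28–30).
TAA is the first in-frame stop; that's 7 codons including the stop.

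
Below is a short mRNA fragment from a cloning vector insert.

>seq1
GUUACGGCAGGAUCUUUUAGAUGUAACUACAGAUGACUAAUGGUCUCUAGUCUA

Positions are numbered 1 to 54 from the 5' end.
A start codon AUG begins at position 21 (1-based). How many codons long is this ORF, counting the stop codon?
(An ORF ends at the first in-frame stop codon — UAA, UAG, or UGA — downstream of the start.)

Codons from position 21: AUG (21–23), UAA (24–26).
UAA is the first in-frame stop; that's 2 codons including the stop.

2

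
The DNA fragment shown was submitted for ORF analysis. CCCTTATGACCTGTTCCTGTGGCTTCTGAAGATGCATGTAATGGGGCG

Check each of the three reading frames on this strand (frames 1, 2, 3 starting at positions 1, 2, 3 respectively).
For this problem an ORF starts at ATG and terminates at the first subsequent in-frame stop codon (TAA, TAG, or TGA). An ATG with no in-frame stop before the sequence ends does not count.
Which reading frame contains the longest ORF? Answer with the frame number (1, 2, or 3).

3

Frame 1: CCC TTA TGA CCT GTT CCT GTG GCT TCT GAA GAT GCA TGT AAT GGG GCG — no ATG→stop ORF.
Frame 2: CCT TAT GAC CTG TTC CTG TGG CTT CTG AAG ATG CAT GTA ATG GGG — no ATG→stop ORF.
Frame 3: CTT ATG ACC TGT TCC TGT GGC TTC TGA AGA TGC ATG TAA TGG GGC — ATG at 6, stop TGA at 27 → 24 nt; ATG at 36, stop TAA at 39 → 6 nt.
Longest ORF is 24 nt in frame 3 (positions 6–29).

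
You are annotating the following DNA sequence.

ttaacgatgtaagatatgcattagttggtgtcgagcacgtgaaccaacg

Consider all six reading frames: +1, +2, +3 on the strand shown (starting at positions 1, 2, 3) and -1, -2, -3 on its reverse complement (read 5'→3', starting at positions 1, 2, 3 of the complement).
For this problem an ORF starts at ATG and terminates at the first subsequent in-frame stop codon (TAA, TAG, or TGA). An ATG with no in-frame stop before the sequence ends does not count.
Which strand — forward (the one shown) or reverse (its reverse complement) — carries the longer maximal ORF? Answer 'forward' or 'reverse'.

reverse

Reverse complement (5'→3'): CGTTGGTTCACGTGCTCGACACCAACTAATGCATATCTTACATCGTTAA
Frame +1: TTA ACG ATG TAA GAT ATG CAT TAG TTG GTG TCG AGC ACG TGA ACC AAC — ATG at 7, stop TAA at 10 → 6 nt; ATG at 16, stop TAG at 22 → 9 nt.
Frame +2: TAA CGA TGT AAG ATA TGC ATT AGT TGG TGT CGA GCA CGT GAA CCA ACG — no ATG→stop ORF.
Frame +3: AAC GAT GTA AGA TAT GCA TTA GTT GGT GTC GAG CAC GTG AAC CAA — no ATG→stop ORF.
Frame -1: CGT TGG TTC ACG TGC TCG ACA CCA ACT AAT GCA TAT CTT ACA TCG TTA — no ATG→stop ORF.
Frame -2: GTT GGT TCA CGT GCT CGA CAC CAA CTA ATG CAT ATC TTA CAT CGT TAA — ATG at 29, stop TAA at 47 → 21 nt.
Frame -3: TTG GTT CAC GTG CTC GAC ACC AAC TAA TGC ATA TCT TAC ATC GTT — no ATG→stop ORF.
Forward-strand max 9 nt; reverse-strand max 21 nt. The reverse strand has the longer ORF.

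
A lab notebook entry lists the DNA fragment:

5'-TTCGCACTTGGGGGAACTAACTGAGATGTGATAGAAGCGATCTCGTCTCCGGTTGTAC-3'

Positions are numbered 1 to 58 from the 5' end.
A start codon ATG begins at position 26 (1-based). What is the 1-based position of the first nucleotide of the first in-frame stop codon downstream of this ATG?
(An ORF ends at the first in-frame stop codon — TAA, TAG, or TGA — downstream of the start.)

29

Codons from position 26: ATG (26–28), TGA (29–31).
TGA is a stop codon; it begins at position 29.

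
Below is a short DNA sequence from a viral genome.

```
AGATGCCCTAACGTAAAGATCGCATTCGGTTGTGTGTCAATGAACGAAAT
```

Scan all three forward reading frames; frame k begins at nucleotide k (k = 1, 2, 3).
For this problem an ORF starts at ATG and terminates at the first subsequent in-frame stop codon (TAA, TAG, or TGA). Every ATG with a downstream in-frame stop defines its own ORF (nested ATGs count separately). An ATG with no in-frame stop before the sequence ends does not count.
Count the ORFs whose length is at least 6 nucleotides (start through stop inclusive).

1

Frame 1: AGA TGC CCT AAC GTA AAG ATC GCA TTC GGT TGT GTG TCA ATG AAC GAA — no ATG→stop ORF.
Frame 2: GAT GCC CTA ACG TAA AGA TCG CAT TCG GTT GTG TGT CAA TGA ACG AAA — no ATG→stop ORF.
Frame 3: ATG CCC TAA CGT AAA GAT CGC ATT CGG TTG TGT GTC AAT GAA CGA AAT — ATG at 3, stop TAA at 9 → 9 nt.
ORFs ≥ 6 nucleotides: frame 3 3–11 (9 nucleotides). Count = 1.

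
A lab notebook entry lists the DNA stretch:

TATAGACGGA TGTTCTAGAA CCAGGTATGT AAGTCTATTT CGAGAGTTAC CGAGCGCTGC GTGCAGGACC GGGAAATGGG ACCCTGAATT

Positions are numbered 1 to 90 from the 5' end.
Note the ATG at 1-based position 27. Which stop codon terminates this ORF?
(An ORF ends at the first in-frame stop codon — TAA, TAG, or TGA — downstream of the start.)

TAA

Codons from position 27: ATG (27–29), TAA (30–32).
The first in-frame stop codon is TAA.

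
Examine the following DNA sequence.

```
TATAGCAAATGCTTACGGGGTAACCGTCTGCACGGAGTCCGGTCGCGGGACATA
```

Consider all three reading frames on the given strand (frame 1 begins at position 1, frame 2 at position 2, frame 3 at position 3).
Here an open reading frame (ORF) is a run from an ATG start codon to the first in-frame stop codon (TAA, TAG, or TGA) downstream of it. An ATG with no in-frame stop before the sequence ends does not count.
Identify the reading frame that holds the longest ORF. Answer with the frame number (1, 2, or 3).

Frame 1: TAT AGC AAA TGC TTA CGG GGT AAC CGT CTG CAC GGA GTC CGG TCG CGG GAC ATA — no ATG→stop ORF.
Frame 2: ATA GCA AAT GCT TAC GGG GTA ACC GTC TGC ACG GAG TCC GGT CGC GGG ACA — no ATG→stop ORF.
Frame 3: TAG CAA ATG CTT ACG GGG TAA CCG TCT GCA CGG AGT CCG GTC GCG GGA CAT — ATG at 9, stop TAA at 21 → 15 nt.
Longest ORF is 15 nt in frame 3 (positions 9–23).

3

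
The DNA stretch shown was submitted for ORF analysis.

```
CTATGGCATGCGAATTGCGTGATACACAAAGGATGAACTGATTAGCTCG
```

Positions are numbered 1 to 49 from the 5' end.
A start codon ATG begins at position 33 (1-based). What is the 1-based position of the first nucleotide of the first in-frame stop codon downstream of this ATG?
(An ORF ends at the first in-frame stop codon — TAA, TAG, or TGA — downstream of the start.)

Codons from position 33: ATG (33–35), AAC (36–38), TGA (39–41).
TGA is a stop codon; it begins at position 39.

39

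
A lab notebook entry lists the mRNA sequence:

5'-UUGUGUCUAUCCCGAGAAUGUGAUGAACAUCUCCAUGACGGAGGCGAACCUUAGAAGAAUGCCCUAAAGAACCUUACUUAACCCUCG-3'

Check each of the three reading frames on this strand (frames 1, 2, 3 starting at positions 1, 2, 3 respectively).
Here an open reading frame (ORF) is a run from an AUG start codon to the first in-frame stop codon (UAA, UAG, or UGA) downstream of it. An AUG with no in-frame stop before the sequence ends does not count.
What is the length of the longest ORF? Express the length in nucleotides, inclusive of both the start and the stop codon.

45

Frame 1: UUG UGU CUA UCC CGA GAA UGU GAU GAA CAU CUC CAU GAC GGA GGC GAA CCU UAG AAG AAU GCC CUA AAG AAC CUU ACU UAA CCC UCG — no AUG→stop ORF.
Frame 2: UGU GUC UAU CCC GAG AAU GUG AUG AAC AUC UCC AUG ACG GAG GCG AAC CUU AGA AGA AUG CCC UAA AGA ACC UUA CUU AAC CCU — AUG at 23, stop UAA at 65 → 45 nt; AUG at 35, stop UAA at 65 → 33 nt; AUG at 59, stop UAA at 65 → 9 nt.
Frame 3: GUG UCU AUC CCG AGA AUG UGA UGA ACA UCU CCA UGA CGG AGG CGA ACC UUA GAA GAA UGC CCU AAA GAA CCU UAC UUA ACC CUC — AUG at 18, stop UGA at 21 → 6 nt.
Longest: frame 2, positions 23–67, 45 nt = 15 codons = 14 aa. → 45 nucleotides.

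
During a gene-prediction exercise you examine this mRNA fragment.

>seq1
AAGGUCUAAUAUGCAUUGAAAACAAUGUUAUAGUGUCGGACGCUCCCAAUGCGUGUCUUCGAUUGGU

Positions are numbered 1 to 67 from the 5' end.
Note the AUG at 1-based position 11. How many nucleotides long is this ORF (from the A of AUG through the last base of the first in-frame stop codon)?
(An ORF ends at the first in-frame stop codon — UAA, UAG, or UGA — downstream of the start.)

9

Codons from position 11: AUG (11–13), CAU (14–16), UGA (17–19).
UGA is the first in-frame stop; ORF spans 11–19, 9 nucleotides.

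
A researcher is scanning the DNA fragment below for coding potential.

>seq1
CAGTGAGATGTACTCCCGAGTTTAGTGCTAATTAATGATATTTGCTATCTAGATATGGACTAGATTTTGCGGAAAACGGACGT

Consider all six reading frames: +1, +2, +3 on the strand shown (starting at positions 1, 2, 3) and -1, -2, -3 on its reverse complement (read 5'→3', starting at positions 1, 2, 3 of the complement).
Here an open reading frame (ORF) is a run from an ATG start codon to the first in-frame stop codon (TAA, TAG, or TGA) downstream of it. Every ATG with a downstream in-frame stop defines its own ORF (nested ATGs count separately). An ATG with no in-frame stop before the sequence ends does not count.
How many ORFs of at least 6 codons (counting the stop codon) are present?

Reverse complement (5'→3'): ACGTCCGTTTTCCGCAAAATCTAGTCCATATCTAGATAGCAAATATCATTAATTAGCACTAAACTCGGGAGTACATCTCACTG
Frame +1: CAG TGA GAT GTA CTC CCG AGT TTA GTG CTA ATT AAT GAT ATT TGC TAT CTA GAT ATG GAC TAG ATT TTG CGG AAA ACG GAC — ATG at 55, stop TAG at 61 → 9 nt.
Frame +2: AGT GAG ATG TAC TCC CGA GTT TAG TGC TAA TTA ATG ATA TTT GCT ATC TAG ATA TGG ACT AGA TTT TGC GGA AAA CGG ACG — ATG at 8, stop TAG at 23 → 18 nt; ATG at 35, stop TAG at 50 → 18 nt.
Frame +3: GTG AGA TGT ACT CCC GAG TTT AGT GCT AAT TAA TGA TAT TTG CTA TCT AGA TAT GGA CTA GAT TTT GCG GAA AAC GGA CGT — no ATG→stop ORF.
Frame -1: ACG TCC GTT TTC CGC AAA ATC TAG TCC ATA TCT AGA TAG CAA ATA TCA TTA ATT AGC ACT AAA CTC GGG AGT ACA TCT CAC — no ATG→stop ORF.
Frame -2: CGT CCG TTT TCC GCA AAA TCT AGT CCA TAT CTA GAT AGC AAA TAT CAT TAA TTA GCA CTA AAC TCG GGA GTA CAT CTC ACT — no ATG→stop ORF.
Frame -3: GTC CGT TTT CCG CAA AAT CTA GTC CAT ATC TAG ATA GCA AAT ATC ATT AAT TAG CAC TAA ACT CGG GAG TAC ATC TCA CTG — no ATG→stop ORF.
ORFs ≥ 6 codons: frame +2 8–25 (6 codons), frame +2 35–52 (6 codons). Count = 2.

2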